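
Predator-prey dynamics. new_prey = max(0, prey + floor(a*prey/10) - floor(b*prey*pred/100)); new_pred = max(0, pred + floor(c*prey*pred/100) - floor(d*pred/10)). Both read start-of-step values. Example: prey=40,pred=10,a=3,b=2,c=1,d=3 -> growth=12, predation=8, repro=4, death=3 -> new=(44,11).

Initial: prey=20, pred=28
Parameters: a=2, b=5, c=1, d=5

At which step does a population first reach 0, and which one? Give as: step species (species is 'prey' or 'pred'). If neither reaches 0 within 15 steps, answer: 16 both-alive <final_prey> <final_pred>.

Answer: 1 prey

Derivation:
Step 1: prey: 20+4-28=0; pred: 28+5-14=19
First extinction: prey at step 1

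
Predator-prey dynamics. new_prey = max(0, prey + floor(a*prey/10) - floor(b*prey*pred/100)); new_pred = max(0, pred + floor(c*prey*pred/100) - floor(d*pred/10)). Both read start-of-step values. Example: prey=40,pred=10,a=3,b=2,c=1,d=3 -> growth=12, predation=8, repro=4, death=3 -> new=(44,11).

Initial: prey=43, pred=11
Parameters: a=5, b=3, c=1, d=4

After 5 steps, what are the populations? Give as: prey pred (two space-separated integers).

Step 1: prey: 43+21-14=50; pred: 11+4-4=11
Step 2: prey: 50+25-16=59; pred: 11+5-4=12
Step 3: prey: 59+29-21=67; pred: 12+7-4=15
Step 4: prey: 67+33-30=70; pred: 15+10-6=19
Step 5: prey: 70+35-39=66; pred: 19+13-7=25

Answer: 66 25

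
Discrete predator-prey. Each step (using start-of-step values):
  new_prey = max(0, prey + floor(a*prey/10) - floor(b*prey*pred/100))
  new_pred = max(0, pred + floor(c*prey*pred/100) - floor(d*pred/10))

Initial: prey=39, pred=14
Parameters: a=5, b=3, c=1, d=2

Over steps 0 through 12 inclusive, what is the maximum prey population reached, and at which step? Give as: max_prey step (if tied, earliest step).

Step 1: prey: 39+19-16=42; pred: 14+5-2=17
Step 2: prey: 42+21-21=42; pred: 17+7-3=21
Step 3: prey: 42+21-26=37; pred: 21+8-4=25
Step 4: prey: 37+18-27=28; pred: 25+9-5=29
Step 5: prey: 28+14-24=18; pred: 29+8-5=32
Step 6: prey: 18+9-17=10; pred: 32+5-6=31
Step 7: prey: 10+5-9=6; pred: 31+3-6=28
Step 8: prey: 6+3-5=4; pred: 28+1-5=24
Step 9: prey: 4+2-2=4; pred: 24+0-4=20
Step 10: prey: 4+2-2=4; pred: 20+0-4=16
Step 11: prey: 4+2-1=5; pred: 16+0-3=13
Step 12: prey: 5+2-1=6; pred: 13+0-2=11
Max prey = 42 at step 1

Answer: 42 1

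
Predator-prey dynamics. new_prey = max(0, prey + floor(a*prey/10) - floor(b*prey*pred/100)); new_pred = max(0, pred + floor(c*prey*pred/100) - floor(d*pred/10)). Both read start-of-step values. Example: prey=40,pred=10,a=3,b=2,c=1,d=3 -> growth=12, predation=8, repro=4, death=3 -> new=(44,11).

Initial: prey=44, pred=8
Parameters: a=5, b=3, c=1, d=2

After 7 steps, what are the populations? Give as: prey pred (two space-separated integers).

Step 1: prey: 44+22-10=56; pred: 8+3-1=10
Step 2: prey: 56+28-16=68; pred: 10+5-2=13
Step 3: prey: 68+34-26=76; pred: 13+8-2=19
Step 4: prey: 76+38-43=71; pred: 19+14-3=30
Step 5: prey: 71+35-63=43; pred: 30+21-6=45
Step 6: prey: 43+21-58=6; pred: 45+19-9=55
Step 7: prey: 6+3-9=0; pred: 55+3-11=47

Answer: 0 47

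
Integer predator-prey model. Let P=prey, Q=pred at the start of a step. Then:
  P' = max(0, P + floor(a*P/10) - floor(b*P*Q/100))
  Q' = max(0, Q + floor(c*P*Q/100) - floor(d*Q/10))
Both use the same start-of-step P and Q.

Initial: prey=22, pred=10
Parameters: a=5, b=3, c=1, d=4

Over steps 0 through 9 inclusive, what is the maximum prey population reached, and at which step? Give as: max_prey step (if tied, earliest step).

Answer: 101 7

Derivation:
Step 1: prey: 22+11-6=27; pred: 10+2-4=8
Step 2: prey: 27+13-6=34; pred: 8+2-3=7
Step 3: prey: 34+17-7=44; pred: 7+2-2=7
Step 4: prey: 44+22-9=57; pred: 7+3-2=8
Step 5: prey: 57+28-13=72; pred: 8+4-3=9
Step 6: prey: 72+36-19=89; pred: 9+6-3=12
Step 7: prey: 89+44-32=101; pred: 12+10-4=18
Step 8: prey: 101+50-54=97; pred: 18+18-7=29
Step 9: prey: 97+48-84=61; pred: 29+28-11=46
Max prey = 101 at step 7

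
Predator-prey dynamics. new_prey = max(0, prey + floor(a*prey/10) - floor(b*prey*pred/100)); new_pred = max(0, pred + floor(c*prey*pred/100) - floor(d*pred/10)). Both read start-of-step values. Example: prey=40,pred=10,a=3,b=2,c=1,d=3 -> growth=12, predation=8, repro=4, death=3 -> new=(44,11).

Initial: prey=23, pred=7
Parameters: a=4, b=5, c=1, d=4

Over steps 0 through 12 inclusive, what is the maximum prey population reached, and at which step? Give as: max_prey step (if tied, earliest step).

Step 1: prey: 23+9-8=24; pred: 7+1-2=6
Step 2: prey: 24+9-7=26; pred: 6+1-2=5
Step 3: prey: 26+10-6=30; pred: 5+1-2=4
Step 4: prey: 30+12-6=36; pred: 4+1-1=4
Step 5: prey: 36+14-7=43; pred: 4+1-1=4
Step 6: prey: 43+17-8=52; pred: 4+1-1=4
Step 7: prey: 52+20-10=62; pred: 4+2-1=5
Step 8: prey: 62+24-15=71; pred: 5+3-2=6
Step 9: prey: 71+28-21=78; pred: 6+4-2=8
Step 10: prey: 78+31-31=78; pred: 8+6-3=11
Step 11: prey: 78+31-42=67; pred: 11+8-4=15
Step 12: prey: 67+26-50=43; pred: 15+10-6=19
Max prey = 78 at step 9

Answer: 78 9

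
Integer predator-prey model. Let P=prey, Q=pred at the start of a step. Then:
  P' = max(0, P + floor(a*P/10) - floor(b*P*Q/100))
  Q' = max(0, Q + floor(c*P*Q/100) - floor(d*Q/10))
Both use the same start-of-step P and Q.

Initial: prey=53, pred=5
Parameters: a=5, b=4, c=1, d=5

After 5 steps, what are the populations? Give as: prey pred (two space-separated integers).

Step 1: prey: 53+26-10=69; pred: 5+2-2=5
Step 2: prey: 69+34-13=90; pred: 5+3-2=6
Step 3: prey: 90+45-21=114; pred: 6+5-3=8
Step 4: prey: 114+57-36=135; pred: 8+9-4=13
Step 5: prey: 135+67-70=132; pred: 13+17-6=24

Answer: 132 24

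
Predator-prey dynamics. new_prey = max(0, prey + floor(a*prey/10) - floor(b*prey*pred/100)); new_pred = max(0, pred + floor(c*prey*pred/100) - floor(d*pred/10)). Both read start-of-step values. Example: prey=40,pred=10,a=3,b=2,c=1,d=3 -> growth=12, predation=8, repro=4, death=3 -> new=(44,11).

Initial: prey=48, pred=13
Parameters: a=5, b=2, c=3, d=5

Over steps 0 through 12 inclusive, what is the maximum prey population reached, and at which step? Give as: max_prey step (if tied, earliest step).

Step 1: prey: 48+24-12=60; pred: 13+18-6=25
Step 2: prey: 60+30-30=60; pred: 25+45-12=58
Step 3: prey: 60+30-69=21; pred: 58+104-29=133
Step 4: prey: 21+10-55=0; pred: 133+83-66=150
Step 5: prey: 0+0-0=0; pred: 150+0-75=75
Step 6: prey: 0+0-0=0; pred: 75+0-37=38
Step 7: prey: 0+0-0=0; pred: 38+0-19=19
Step 8: prey: 0+0-0=0; pred: 19+0-9=10
Step 9: prey: 0+0-0=0; pred: 10+0-5=5
Step 10: prey: 0+0-0=0; pred: 5+0-2=3
Step 11: prey: 0+0-0=0; pred: 3+0-1=2
Step 12: prey: 0+0-0=0; pred: 2+0-1=1
Max prey = 60 at step 1

Answer: 60 1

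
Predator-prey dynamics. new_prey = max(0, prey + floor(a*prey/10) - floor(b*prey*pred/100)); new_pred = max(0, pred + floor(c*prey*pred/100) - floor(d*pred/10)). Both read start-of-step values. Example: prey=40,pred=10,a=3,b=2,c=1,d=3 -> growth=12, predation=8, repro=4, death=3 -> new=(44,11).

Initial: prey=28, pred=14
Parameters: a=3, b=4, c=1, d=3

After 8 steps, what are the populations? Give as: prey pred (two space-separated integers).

Answer: 13 4

Derivation:
Step 1: prey: 28+8-15=21; pred: 14+3-4=13
Step 2: prey: 21+6-10=17; pred: 13+2-3=12
Step 3: prey: 17+5-8=14; pred: 12+2-3=11
Step 4: prey: 14+4-6=12; pred: 11+1-3=9
Step 5: prey: 12+3-4=11; pred: 9+1-2=8
Step 6: prey: 11+3-3=11; pred: 8+0-2=6
Step 7: prey: 11+3-2=12; pred: 6+0-1=5
Step 8: prey: 12+3-2=13; pred: 5+0-1=4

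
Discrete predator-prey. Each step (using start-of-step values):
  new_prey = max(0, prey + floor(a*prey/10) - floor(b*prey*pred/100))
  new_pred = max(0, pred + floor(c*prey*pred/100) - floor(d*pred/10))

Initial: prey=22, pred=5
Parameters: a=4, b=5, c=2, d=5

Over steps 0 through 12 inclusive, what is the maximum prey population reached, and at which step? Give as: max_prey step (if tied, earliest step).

Step 1: prey: 22+8-5=25; pred: 5+2-2=5
Step 2: prey: 25+10-6=29; pred: 5+2-2=5
Step 3: prey: 29+11-7=33; pred: 5+2-2=5
Step 4: prey: 33+13-8=38; pred: 5+3-2=6
Step 5: prey: 38+15-11=42; pred: 6+4-3=7
Step 6: prey: 42+16-14=44; pred: 7+5-3=9
Step 7: prey: 44+17-19=42; pred: 9+7-4=12
Step 8: prey: 42+16-25=33; pred: 12+10-6=16
Step 9: prey: 33+13-26=20; pred: 16+10-8=18
Step 10: prey: 20+8-18=10; pred: 18+7-9=16
Step 11: prey: 10+4-8=6; pred: 16+3-8=11
Step 12: prey: 6+2-3=5; pred: 11+1-5=7
Max prey = 44 at step 6

Answer: 44 6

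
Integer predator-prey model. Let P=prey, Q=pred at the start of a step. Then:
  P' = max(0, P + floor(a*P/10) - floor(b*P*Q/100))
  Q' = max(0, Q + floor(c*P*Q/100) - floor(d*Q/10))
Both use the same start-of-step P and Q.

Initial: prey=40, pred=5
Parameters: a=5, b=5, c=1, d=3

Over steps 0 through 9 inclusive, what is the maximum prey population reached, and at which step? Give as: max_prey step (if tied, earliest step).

Answer: 66 3

Derivation:
Step 1: prey: 40+20-10=50; pred: 5+2-1=6
Step 2: prey: 50+25-15=60; pred: 6+3-1=8
Step 3: prey: 60+30-24=66; pred: 8+4-2=10
Step 4: prey: 66+33-33=66; pred: 10+6-3=13
Step 5: prey: 66+33-42=57; pred: 13+8-3=18
Step 6: prey: 57+28-51=34; pred: 18+10-5=23
Step 7: prey: 34+17-39=12; pred: 23+7-6=24
Step 8: prey: 12+6-14=4; pred: 24+2-7=19
Step 9: prey: 4+2-3=3; pred: 19+0-5=14
Max prey = 66 at step 3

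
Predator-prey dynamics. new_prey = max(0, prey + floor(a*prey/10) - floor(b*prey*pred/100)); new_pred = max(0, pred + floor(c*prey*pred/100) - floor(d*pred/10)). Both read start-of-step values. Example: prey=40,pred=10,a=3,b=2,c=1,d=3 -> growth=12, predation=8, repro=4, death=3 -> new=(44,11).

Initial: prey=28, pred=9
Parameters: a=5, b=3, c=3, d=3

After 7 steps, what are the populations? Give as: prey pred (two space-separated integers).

Answer: 0 31

Derivation:
Step 1: prey: 28+14-7=35; pred: 9+7-2=14
Step 2: prey: 35+17-14=38; pred: 14+14-4=24
Step 3: prey: 38+19-27=30; pred: 24+27-7=44
Step 4: prey: 30+15-39=6; pred: 44+39-13=70
Step 5: prey: 6+3-12=0; pred: 70+12-21=61
Step 6: prey: 0+0-0=0; pred: 61+0-18=43
Step 7: prey: 0+0-0=0; pred: 43+0-12=31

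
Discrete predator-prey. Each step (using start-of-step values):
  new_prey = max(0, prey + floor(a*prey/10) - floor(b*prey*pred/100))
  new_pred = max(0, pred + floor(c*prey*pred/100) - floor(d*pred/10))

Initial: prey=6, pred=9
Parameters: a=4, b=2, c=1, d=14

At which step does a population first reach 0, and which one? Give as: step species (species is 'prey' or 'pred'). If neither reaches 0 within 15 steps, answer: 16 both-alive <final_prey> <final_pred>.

Step 1: prey: 6+2-1=7; pred: 9+0-12=0
First extinction: pred at step 1

Answer: 1 pred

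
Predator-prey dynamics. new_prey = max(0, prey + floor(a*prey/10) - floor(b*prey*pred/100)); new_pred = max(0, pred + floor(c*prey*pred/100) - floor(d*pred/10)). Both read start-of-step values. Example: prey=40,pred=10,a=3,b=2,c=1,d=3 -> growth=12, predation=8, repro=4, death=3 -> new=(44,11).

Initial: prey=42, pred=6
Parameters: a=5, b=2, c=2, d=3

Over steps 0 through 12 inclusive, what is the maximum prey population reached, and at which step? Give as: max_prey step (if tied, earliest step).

Answer: 87 3

Derivation:
Step 1: prey: 42+21-5=58; pred: 6+5-1=10
Step 2: prey: 58+29-11=76; pred: 10+11-3=18
Step 3: prey: 76+38-27=87; pred: 18+27-5=40
Step 4: prey: 87+43-69=61; pred: 40+69-12=97
Step 5: prey: 61+30-118=0; pred: 97+118-29=186
Step 6: prey: 0+0-0=0; pred: 186+0-55=131
Step 7: prey: 0+0-0=0; pred: 131+0-39=92
Step 8: prey: 0+0-0=0; pred: 92+0-27=65
Step 9: prey: 0+0-0=0; pred: 65+0-19=46
Step 10: prey: 0+0-0=0; pred: 46+0-13=33
Step 11: prey: 0+0-0=0; pred: 33+0-9=24
Step 12: prey: 0+0-0=0; pred: 24+0-7=17
Max prey = 87 at step 3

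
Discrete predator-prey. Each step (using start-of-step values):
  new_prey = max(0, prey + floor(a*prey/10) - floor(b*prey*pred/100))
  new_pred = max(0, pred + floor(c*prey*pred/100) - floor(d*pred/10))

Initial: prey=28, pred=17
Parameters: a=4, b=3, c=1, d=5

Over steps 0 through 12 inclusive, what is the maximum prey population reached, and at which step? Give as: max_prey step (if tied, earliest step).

Step 1: prey: 28+11-14=25; pred: 17+4-8=13
Step 2: prey: 25+10-9=26; pred: 13+3-6=10
Step 3: prey: 26+10-7=29; pred: 10+2-5=7
Step 4: prey: 29+11-6=34; pred: 7+2-3=6
Step 5: prey: 34+13-6=41; pred: 6+2-3=5
Step 6: prey: 41+16-6=51; pred: 5+2-2=5
Step 7: prey: 51+20-7=64; pred: 5+2-2=5
Step 8: prey: 64+25-9=80; pred: 5+3-2=6
Step 9: prey: 80+32-14=98; pred: 6+4-3=7
Step 10: prey: 98+39-20=117; pred: 7+6-3=10
Step 11: prey: 117+46-35=128; pred: 10+11-5=16
Step 12: prey: 128+51-61=118; pred: 16+20-8=28
Max prey = 128 at step 11

Answer: 128 11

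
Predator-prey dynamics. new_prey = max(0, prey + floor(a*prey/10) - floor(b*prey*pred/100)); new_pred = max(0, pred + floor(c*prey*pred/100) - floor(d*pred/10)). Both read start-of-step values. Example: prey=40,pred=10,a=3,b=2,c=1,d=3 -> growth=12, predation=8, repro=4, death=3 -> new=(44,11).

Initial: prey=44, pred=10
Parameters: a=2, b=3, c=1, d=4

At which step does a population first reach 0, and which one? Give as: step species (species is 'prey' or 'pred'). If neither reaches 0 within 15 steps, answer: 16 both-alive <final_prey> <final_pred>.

Step 1: prey: 44+8-13=39; pred: 10+4-4=10
Step 2: prey: 39+7-11=35; pred: 10+3-4=9
Step 3: prey: 35+7-9=33; pred: 9+3-3=9
Step 4: prey: 33+6-8=31; pred: 9+2-3=8
Step 5: prey: 31+6-7=30; pred: 8+2-3=7
Step 6: prey: 30+6-6=30; pred: 7+2-2=7
Steps 7-15: state stable at prey=30, pred=7 (no change)
No extinction within 15 steps

Answer: 16 both-alive 30 7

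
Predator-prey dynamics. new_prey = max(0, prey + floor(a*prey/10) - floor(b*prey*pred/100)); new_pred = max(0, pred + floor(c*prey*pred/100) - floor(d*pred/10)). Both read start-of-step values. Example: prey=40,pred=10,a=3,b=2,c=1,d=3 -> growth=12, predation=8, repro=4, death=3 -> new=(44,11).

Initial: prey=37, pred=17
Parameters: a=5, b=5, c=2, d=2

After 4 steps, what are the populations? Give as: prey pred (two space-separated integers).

Answer: 0 24

Derivation:
Step 1: prey: 37+18-31=24; pred: 17+12-3=26
Step 2: prey: 24+12-31=5; pred: 26+12-5=33
Step 3: prey: 5+2-8=0; pred: 33+3-6=30
Step 4: prey: 0+0-0=0; pred: 30+0-6=24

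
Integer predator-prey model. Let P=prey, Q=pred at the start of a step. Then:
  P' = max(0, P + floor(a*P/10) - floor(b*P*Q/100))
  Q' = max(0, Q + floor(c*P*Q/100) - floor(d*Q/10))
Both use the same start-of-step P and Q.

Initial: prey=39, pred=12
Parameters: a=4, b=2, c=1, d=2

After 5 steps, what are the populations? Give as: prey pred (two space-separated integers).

Answer: 37 41

Derivation:
Step 1: prey: 39+15-9=45; pred: 12+4-2=14
Step 2: prey: 45+18-12=51; pred: 14+6-2=18
Step 3: prey: 51+20-18=53; pred: 18+9-3=24
Step 4: prey: 53+21-25=49; pred: 24+12-4=32
Step 5: prey: 49+19-31=37; pred: 32+15-6=41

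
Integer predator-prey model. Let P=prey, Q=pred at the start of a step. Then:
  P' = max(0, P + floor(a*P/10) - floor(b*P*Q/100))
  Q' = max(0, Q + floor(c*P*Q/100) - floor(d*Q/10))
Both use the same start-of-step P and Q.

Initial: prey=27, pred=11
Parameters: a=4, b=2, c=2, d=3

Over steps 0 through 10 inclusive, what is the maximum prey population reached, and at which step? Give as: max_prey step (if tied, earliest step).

Answer: 38 3

Derivation:
Step 1: prey: 27+10-5=32; pred: 11+5-3=13
Step 2: prey: 32+12-8=36; pred: 13+8-3=18
Step 3: prey: 36+14-12=38; pred: 18+12-5=25
Step 4: prey: 38+15-19=34; pred: 25+19-7=37
Step 5: prey: 34+13-25=22; pred: 37+25-11=51
Step 6: prey: 22+8-22=8; pred: 51+22-15=58
Step 7: prey: 8+3-9=2; pred: 58+9-17=50
Step 8: prey: 2+0-2=0; pred: 50+2-15=37
Step 9: prey: 0+0-0=0; pred: 37+0-11=26
Step 10: prey: 0+0-0=0; pred: 26+0-7=19
Max prey = 38 at step 3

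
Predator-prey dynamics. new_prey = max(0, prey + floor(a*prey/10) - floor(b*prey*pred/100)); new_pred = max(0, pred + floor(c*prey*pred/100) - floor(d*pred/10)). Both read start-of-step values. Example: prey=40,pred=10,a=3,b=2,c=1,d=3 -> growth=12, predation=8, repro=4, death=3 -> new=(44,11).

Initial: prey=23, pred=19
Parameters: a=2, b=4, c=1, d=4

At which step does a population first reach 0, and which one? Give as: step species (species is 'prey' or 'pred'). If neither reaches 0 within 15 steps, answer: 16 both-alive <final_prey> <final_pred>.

Step 1: prey: 23+4-17=10; pred: 19+4-7=16
Step 2: prey: 10+2-6=6; pred: 16+1-6=11
Step 3: prey: 6+1-2=5; pred: 11+0-4=7
Step 4: prey: 5+1-1=5; pred: 7+0-2=5
Step 5: prey: 5+1-1=5; pred: 5+0-2=3
Step 6: prey: 5+1-0=6; pred: 3+0-1=2
Step 7: prey: 6+1-0=7; pred: 2+0-0=2
Step 8: prey: 7+1-0=8; pred: 2+0-0=2
Step 9: prey: 8+1-0=9; pred: 2+0-0=2
Step 10: prey: 9+1-0=10; pred: 2+0-0=2
Step 11: prey: 10+2-0=12; pred: 2+0-0=2
Step 12: prey: 12+2-0=14; pred: 2+0-0=2
Step 13: prey: 14+2-1=15; pred: 2+0-0=2
Step 14: prey: 15+3-1=17; pred: 2+0-0=2
Step 15: prey: 17+3-1=19; pred: 2+0-0=2
No extinction within 15 steps

Answer: 16 both-alive 19 2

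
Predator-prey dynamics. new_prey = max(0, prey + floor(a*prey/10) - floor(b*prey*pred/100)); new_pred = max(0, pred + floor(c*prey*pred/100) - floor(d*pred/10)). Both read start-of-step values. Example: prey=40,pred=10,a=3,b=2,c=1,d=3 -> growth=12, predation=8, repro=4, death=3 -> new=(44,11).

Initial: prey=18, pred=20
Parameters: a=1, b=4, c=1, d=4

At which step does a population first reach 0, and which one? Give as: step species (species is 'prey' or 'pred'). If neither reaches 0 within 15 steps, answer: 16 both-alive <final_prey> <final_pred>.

Step 1: prey: 18+1-14=5; pred: 20+3-8=15
Step 2: prey: 5+0-3=2; pred: 15+0-6=9
Step 3: prey: 2+0-0=2; pred: 9+0-3=6
Step 4: prey: 2+0-0=2; pred: 6+0-2=4
Step 5: prey: 2+0-0=2; pred: 4+0-1=3
Step 6: prey: 2+0-0=2; pred: 3+0-1=2
Step 7: prey: 2+0-0=2; pred: 2+0-0=2
Steps 8-15: state stable at prey=2, pred=2 (no change)
No extinction within 15 steps

Answer: 16 both-alive 2 2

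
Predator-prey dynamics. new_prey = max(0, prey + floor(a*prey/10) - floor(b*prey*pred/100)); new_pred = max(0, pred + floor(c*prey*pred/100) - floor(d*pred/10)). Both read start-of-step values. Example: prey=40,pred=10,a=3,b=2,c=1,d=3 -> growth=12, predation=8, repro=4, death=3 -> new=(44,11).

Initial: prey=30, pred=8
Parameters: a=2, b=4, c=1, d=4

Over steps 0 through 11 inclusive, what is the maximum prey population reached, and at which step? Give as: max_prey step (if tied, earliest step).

Answer: 47 11

Derivation:
Step 1: prey: 30+6-9=27; pred: 8+2-3=7
Step 2: prey: 27+5-7=25; pred: 7+1-2=6
Step 3: prey: 25+5-6=24; pred: 6+1-2=5
Step 4: prey: 24+4-4=24; pred: 5+1-2=4
Step 5: prey: 24+4-3=25; pred: 4+0-1=3
Step 6: prey: 25+5-3=27; pred: 3+0-1=2
Step 7: prey: 27+5-2=30; pred: 2+0-0=2
Step 8: prey: 30+6-2=34; pred: 2+0-0=2
Step 9: prey: 34+6-2=38; pred: 2+0-0=2
Step 10: prey: 38+7-3=42; pred: 2+0-0=2
Step 11: prey: 42+8-3=47; pred: 2+0-0=2
Max prey = 47 at step 11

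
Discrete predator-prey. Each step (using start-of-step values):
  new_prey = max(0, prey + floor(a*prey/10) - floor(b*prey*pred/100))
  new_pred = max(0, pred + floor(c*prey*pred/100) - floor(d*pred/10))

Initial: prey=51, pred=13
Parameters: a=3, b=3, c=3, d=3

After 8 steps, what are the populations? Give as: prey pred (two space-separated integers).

Step 1: prey: 51+15-19=47; pred: 13+19-3=29
Step 2: prey: 47+14-40=21; pred: 29+40-8=61
Step 3: prey: 21+6-38=0; pred: 61+38-18=81
Step 4: prey: 0+0-0=0; pred: 81+0-24=57
Step 5: prey: 0+0-0=0; pred: 57+0-17=40
Step 6: prey: 0+0-0=0; pred: 40+0-12=28
Step 7: prey: 0+0-0=0; pred: 28+0-8=20
Step 8: prey: 0+0-0=0; pred: 20+0-6=14

Answer: 0 14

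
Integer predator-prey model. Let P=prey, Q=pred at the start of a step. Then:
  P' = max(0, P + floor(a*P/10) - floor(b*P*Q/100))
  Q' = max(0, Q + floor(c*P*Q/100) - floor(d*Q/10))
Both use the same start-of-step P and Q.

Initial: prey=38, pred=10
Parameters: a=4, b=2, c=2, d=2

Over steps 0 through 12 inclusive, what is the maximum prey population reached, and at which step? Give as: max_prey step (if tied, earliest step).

Step 1: prey: 38+15-7=46; pred: 10+7-2=15
Step 2: prey: 46+18-13=51; pred: 15+13-3=25
Step 3: prey: 51+20-25=46; pred: 25+25-5=45
Step 4: prey: 46+18-41=23; pred: 45+41-9=77
Step 5: prey: 23+9-35=0; pred: 77+35-15=97
Step 6: prey: 0+0-0=0; pred: 97+0-19=78
Step 7: prey: 0+0-0=0; pred: 78+0-15=63
Step 8: prey: 0+0-0=0; pred: 63+0-12=51
Step 9: prey: 0+0-0=0; pred: 51+0-10=41
Step 10: prey: 0+0-0=0; pred: 41+0-8=33
Step 11: prey: 0+0-0=0; pred: 33+0-6=27
Step 12: prey: 0+0-0=0; pred: 27+0-5=22
Max prey = 51 at step 2

Answer: 51 2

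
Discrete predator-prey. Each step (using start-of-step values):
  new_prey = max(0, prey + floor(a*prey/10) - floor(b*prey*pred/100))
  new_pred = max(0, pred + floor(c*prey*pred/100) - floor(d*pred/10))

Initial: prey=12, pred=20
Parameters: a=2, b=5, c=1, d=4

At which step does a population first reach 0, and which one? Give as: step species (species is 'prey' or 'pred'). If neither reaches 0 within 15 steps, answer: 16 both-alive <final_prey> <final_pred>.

Step 1: prey: 12+2-12=2; pred: 20+2-8=14
Step 2: prey: 2+0-1=1; pred: 14+0-5=9
Step 3: prey: 1+0-0=1; pred: 9+0-3=6
Step 4: prey: 1+0-0=1; pred: 6+0-2=4
Step 5: prey: 1+0-0=1; pred: 4+0-1=3
Step 6: prey: 1+0-0=1; pred: 3+0-1=2
Step 7: prey: 1+0-0=1; pred: 2+0-0=2
Steps 8-15: state stable at prey=1, pred=2 (no change)
No extinction within 15 steps

Answer: 16 both-alive 1 2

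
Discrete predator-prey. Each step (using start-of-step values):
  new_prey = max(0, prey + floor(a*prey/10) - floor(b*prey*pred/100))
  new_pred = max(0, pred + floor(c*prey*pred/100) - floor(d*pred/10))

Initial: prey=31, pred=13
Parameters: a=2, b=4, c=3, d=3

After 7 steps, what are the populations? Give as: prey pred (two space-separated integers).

Step 1: prey: 31+6-16=21; pred: 13+12-3=22
Step 2: prey: 21+4-18=7; pred: 22+13-6=29
Step 3: prey: 7+1-8=0; pred: 29+6-8=27
Step 4: prey: 0+0-0=0; pred: 27+0-8=19
Step 5: prey: 0+0-0=0; pred: 19+0-5=14
Step 6: prey: 0+0-0=0; pred: 14+0-4=10
Step 7: prey: 0+0-0=0; pred: 10+0-3=7

Answer: 0 7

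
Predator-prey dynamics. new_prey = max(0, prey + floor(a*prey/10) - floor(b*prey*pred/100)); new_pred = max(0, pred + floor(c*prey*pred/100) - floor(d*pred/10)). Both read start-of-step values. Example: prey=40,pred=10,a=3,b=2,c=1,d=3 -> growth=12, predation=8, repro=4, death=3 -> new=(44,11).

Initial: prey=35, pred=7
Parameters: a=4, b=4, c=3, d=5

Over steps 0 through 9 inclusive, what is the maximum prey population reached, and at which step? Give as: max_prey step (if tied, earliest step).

Answer: 40 1

Derivation:
Step 1: prey: 35+14-9=40; pred: 7+7-3=11
Step 2: prey: 40+16-17=39; pred: 11+13-5=19
Step 3: prey: 39+15-29=25; pred: 19+22-9=32
Step 4: prey: 25+10-32=3; pred: 32+24-16=40
Step 5: prey: 3+1-4=0; pred: 40+3-20=23
Step 6: prey: 0+0-0=0; pred: 23+0-11=12
Step 7: prey: 0+0-0=0; pred: 12+0-6=6
Step 8: prey: 0+0-0=0; pred: 6+0-3=3
Step 9: prey: 0+0-0=0; pred: 3+0-1=2
Max prey = 40 at step 1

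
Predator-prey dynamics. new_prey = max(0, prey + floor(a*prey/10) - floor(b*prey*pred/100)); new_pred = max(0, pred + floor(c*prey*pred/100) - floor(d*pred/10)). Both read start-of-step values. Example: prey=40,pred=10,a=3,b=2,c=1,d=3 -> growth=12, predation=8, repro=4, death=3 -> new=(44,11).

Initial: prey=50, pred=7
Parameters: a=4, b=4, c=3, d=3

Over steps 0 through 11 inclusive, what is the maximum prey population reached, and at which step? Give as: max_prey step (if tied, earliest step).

Answer: 56 1

Derivation:
Step 1: prey: 50+20-14=56; pred: 7+10-2=15
Step 2: prey: 56+22-33=45; pred: 15+25-4=36
Step 3: prey: 45+18-64=0; pred: 36+48-10=74
Step 4: prey: 0+0-0=0; pred: 74+0-22=52
Step 5: prey: 0+0-0=0; pred: 52+0-15=37
Step 6: prey: 0+0-0=0; pred: 37+0-11=26
Step 7: prey: 0+0-0=0; pred: 26+0-7=19
Step 8: prey: 0+0-0=0; pred: 19+0-5=14
Step 9: prey: 0+0-0=0; pred: 14+0-4=10
Step 10: prey: 0+0-0=0; pred: 10+0-3=7
Step 11: prey: 0+0-0=0; pred: 7+0-2=5
Max prey = 56 at step 1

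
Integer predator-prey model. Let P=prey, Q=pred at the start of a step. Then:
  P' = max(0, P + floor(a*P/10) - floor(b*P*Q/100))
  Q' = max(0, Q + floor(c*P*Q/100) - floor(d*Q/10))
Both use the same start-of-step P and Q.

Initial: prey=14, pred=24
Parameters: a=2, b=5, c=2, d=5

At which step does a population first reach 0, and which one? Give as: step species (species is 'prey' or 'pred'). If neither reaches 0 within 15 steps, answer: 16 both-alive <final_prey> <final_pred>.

Answer: 1 prey

Derivation:
Step 1: prey: 14+2-16=0; pred: 24+6-12=18
First extinction: prey at step 1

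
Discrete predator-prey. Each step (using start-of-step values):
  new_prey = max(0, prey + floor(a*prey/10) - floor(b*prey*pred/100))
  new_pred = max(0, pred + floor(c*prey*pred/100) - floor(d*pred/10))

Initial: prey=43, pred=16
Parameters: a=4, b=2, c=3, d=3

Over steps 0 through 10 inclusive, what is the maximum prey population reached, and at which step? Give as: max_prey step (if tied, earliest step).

Answer: 47 1

Derivation:
Step 1: prey: 43+17-13=47; pred: 16+20-4=32
Step 2: prey: 47+18-30=35; pred: 32+45-9=68
Step 3: prey: 35+14-47=2; pred: 68+71-20=119
Step 4: prey: 2+0-4=0; pred: 119+7-35=91
Step 5: prey: 0+0-0=0; pred: 91+0-27=64
Step 6: prey: 0+0-0=0; pred: 64+0-19=45
Step 7: prey: 0+0-0=0; pred: 45+0-13=32
Step 8: prey: 0+0-0=0; pred: 32+0-9=23
Step 9: prey: 0+0-0=0; pred: 23+0-6=17
Step 10: prey: 0+0-0=0; pred: 17+0-5=12
Max prey = 47 at step 1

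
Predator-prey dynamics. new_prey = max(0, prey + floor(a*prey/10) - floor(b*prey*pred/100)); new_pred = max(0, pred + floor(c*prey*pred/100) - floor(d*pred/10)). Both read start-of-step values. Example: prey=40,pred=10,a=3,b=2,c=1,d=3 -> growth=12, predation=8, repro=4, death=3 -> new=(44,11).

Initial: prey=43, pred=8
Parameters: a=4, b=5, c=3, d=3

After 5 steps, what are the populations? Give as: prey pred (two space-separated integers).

Answer: 0 24

Derivation:
Step 1: prey: 43+17-17=43; pred: 8+10-2=16
Step 2: prey: 43+17-34=26; pred: 16+20-4=32
Step 3: prey: 26+10-41=0; pred: 32+24-9=47
Step 4: prey: 0+0-0=0; pred: 47+0-14=33
Step 5: prey: 0+0-0=0; pred: 33+0-9=24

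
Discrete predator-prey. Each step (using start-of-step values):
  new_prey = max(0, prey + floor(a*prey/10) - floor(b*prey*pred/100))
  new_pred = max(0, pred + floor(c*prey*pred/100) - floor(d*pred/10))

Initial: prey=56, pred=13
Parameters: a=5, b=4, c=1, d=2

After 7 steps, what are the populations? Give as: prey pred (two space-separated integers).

Answer: 1 17

Derivation:
Step 1: prey: 56+28-29=55; pred: 13+7-2=18
Step 2: prey: 55+27-39=43; pred: 18+9-3=24
Step 3: prey: 43+21-41=23; pred: 24+10-4=30
Step 4: prey: 23+11-27=7; pred: 30+6-6=30
Step 5: prey: 7+3-8=2; pred: 30+2-6=26
Step 6: prey: 2+1-2=1; pred: 26+0-5=21
Step 7: prey: 1+0-0=1; pred: 21+0-4=17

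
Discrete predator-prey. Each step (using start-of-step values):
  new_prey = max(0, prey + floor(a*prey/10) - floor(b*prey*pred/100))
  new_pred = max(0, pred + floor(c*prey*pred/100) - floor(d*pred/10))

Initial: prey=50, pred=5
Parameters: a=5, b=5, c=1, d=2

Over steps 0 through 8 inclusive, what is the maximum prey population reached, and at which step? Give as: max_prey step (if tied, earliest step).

Step 1: prey: 50+25-12=63; pred: 5+2-1=6
Step 2: prey: 63+31-18=76; pred: 6+3-1=8
Step 3: prey: 76+38-30=84; pred: 8+6-1=13
Step 4: prey: 84+42-54=72; pred: 13+10-2=21
Step 5: prey: 72+36-75=33; pred: 21+15-4=32
Step 6: prey: 33+16-52=0; pred: 32+10-6=36
Step 7: prey: 0+0-0=0; pred: 36+0-7=29
Step 8: prey: 0+0-0=0; pred: 29+0-5=24
Max prey = 84 at step 3

Answer: 84 3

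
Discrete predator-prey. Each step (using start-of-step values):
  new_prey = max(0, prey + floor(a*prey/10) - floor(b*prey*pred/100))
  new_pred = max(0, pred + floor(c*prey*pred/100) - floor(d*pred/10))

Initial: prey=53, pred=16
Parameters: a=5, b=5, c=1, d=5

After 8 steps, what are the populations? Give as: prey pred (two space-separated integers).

Step 1: prey: 53+26-42=37; pred: 16+8-8=16
Step 2: prey: 37+18-29=26; pred: 16+5-8=13
Step 3: prey: 26+13-16=23; pred: 13+3-6=10
Step 4: prey: 23+11-11=23; pred: 10+2-5=7
Step 5: prey: 23+11-8=26; pred: 7+1-3=5
Step 6: prey: 26+13-6=33; pred: 5+1-2=4
Step 7: prey: 33+16-6=43; pred: 4+1-2=3
Step 8: prey: 43+21-6=58; pred: 3+1-1=3

Answer: 58 3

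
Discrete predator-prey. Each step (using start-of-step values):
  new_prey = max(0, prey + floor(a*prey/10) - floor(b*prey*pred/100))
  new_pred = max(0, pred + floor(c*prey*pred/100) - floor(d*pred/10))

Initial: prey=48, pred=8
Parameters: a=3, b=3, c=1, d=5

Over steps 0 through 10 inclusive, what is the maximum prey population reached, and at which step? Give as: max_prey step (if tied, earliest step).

Step 1: prey: 48+14-11=51; pred: 8+3-4=7
Step 2: prey: 51+15-10=56; pred: 7+3-3=7
Step 3: prey: 56+16-11=61; pred: 7+3-3=7
Step 4: prey: 61+18-12=67; pred: 7+4-3=8
Step 5: prey: 67+20-16=71; pred: 8+5-4=9
Step 6: prey: 71+21-19=73; pred: 9+6-4=11
Step 7: prey: 73+21-24=70; pred: 11+8-5=14
Step 8: prey: 70+21-29=62; pred: 14+9-7=16
Step 9: prey: 62+18-29=51; pred: 16+9-8=17
Step 10: prey: 51+15-26=40; pred: 17+8-8=17
Max prey = 73 at step 6

Answer: 73 6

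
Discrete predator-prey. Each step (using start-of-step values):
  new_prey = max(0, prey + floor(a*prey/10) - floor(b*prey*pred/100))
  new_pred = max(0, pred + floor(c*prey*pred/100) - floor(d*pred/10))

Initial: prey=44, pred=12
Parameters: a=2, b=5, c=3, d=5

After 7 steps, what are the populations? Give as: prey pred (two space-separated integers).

Step 1: prey: 44+8-26=26; pred: 12+15-6=21
Step 2: prey: 26+5-27=4; pred: 21+16-10=27
Step 3: prey: 4+0-5=0; pred: 27+3-13=17
Step 4: prey: 0+0-0=0; pred: 17+0-8=9
Step 5: prey: 0+0-0=0; pred: 9+0-4=5
Step 6: prey: 0+0-0=0; pred: 5+0-2=3
Step 7: prey: 0+0-0=0; pred: 3+0-1=2

Answer: 0 2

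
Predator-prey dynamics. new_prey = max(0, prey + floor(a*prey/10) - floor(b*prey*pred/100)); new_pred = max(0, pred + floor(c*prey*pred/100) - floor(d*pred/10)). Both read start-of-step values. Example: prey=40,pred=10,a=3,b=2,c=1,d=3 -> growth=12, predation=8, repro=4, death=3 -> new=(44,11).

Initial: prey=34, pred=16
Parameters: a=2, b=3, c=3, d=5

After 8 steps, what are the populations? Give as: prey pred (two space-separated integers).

Answer: 2 1

Derivation:
Step 1: prey: 34+6-16=24; pred: 16+16-8=24
Step 2: prey: 24+4-17=11; pred: 24+17-12=29
Step 3: prey: 11+2-9=4; pred: 29+9-14=24
Step 4: prey: 4+0-2=2; pred: 24+2-12=14
Step 5: prey: 2+0-0=2; pred: 14+0-7=7
Step 6: prey: 2+0-0=2; pred: 7+0-3=4
Step 7: prey: 2+0-0=2; pred: 4+0-2=2
Step 8: prey: 2+0-0=2; pred: 2+0-1=1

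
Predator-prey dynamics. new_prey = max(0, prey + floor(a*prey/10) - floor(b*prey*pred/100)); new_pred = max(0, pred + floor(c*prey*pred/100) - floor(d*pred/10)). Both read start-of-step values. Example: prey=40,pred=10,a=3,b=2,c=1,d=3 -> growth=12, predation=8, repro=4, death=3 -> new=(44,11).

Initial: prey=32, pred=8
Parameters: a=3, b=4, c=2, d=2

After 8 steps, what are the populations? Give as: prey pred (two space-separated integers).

Step 1: prey: 32+9-10=31; pred: 8+5-1=12
Step 2: prey: 31+9-14=26; pred: 12+7-2=17
Step 3: prey: 26+7-17=16; pred: 17+8-3=22
Step 4: prey: 16+4-14=6; pred: 22+7-4=25
Step 5: prey: 6+1-6=1; pred: 25+3-5=23
Step 6: prey: 1+0-0=1; pred: 23+0-4=19
Step 7: prey: 1+0-0=1; pred: 19+0-3=16
Step 8: prey: 1+0-0=1; pred: 16+0-3=13

Answer: 1 13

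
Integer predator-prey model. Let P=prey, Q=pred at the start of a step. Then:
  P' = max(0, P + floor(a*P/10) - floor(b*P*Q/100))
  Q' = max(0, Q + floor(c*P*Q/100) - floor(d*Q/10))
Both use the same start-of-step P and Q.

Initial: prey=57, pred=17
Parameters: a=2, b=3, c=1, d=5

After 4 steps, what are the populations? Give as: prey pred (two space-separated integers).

Step 1: prey: 57+11-29=39; pred: 17+9-8=18
Step 2: prey: 39+7-21=25; pred: 18+7-9=16
Step 3: prey: 25+5-12=18; pred: 16+4-8=12
Step 4: prey: 18+3-6=15; pred: 12+2-6=8

Answer: 15 8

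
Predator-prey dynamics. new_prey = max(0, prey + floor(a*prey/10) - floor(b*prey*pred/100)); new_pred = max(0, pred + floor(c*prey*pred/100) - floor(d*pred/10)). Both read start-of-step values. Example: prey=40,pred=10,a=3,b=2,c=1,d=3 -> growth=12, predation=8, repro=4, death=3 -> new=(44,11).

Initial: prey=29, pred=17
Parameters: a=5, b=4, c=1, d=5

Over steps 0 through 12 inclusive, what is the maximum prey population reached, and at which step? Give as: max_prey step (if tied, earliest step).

Answer: 194 11

Derivation:
Step 1: prey: 29+14-19=24; pred: 17+4-8=13
Step 2: prey: 24+12-12=24; pred: 13+3-6=10
Step 3: prey: 24+12-9=27; pred: 10+2-5=7
Step 4: prey: 27+13-7=33; pred: 7+1-3=5
Step 5: prey: 33+16-6=43; pred: 5+1-2=4
Step 6: prey: 43+21-6=58; pred: 4+1-2=3
Step 7: prey: 58+29-6=81; pred: 3+1-1=3
Step 8: prey: 81+40-9=112; pred: 3+2-1=4
Step 9: prey: 112+56-17=151; pred: 4+4-2=6
Step 10: prey: 151+75-36=190; pred: 6+9-3=12
Step 11: prey: 190+95-91=194; pred: 12+22-6=28
Step 12: prey: 194+97-217=74; pred: 28+54-14=68
Max prey = 194 at step 11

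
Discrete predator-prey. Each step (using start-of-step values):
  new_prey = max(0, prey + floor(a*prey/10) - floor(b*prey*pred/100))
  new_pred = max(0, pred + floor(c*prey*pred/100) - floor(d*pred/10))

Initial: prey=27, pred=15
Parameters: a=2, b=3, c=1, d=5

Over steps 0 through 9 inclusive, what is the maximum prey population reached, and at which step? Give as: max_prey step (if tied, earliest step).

Step 1: prey: 27+5-12=20; pred: 15+4-7=12
Step 2: prey: 20+4-7=17; pred: 12+2-6=8
Step 3: prey: 17+3-4=16; pred: 8+1-4=5
Step 4: prey: 16+3-2=17; pred: 5+0-2=3
Step 5: prey: 17+3-1=19; pred: 3+0-1=2
Step 6: prey: 19+3-1=21; pred: 2+0-1=1
Step 7: prey: 21+4-0=25; pred: 1+0-0=1
Step 8: prey: 25+5-0=30; pred: 1+0-0=1
Step 9: prey: 30+6-0=36; pred: 1+0-0=1
Max prey = 36 at step 9

Answer: 36 9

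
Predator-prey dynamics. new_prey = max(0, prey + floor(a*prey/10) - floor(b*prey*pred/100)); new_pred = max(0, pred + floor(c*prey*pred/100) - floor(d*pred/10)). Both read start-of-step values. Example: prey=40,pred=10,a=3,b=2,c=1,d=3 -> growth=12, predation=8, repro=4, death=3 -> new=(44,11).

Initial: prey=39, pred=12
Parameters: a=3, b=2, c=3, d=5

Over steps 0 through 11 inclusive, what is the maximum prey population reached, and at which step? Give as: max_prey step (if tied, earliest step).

Step 1: prey: 39+11-9=41; pred: 12+14-6=20
Step 2: prey: 41+12-16=37; pred: 20+24-10=34
Step 3: prey: 37+11-25=23; pred: 34+37-17=54
Step 4: prey: 23+6-24=5; pred: 54+37-27=64
Step 5: prey: 5+1-6=0; pred: 64+9-32=41
Step 6: prey: 0+0-0=0; pred: 41+0-20=21
Step 7: prey: 0+0-0=0; pred: 21+0-10=11
Step 8: prey: 0+0-0=0; pred: 11+0-5=6
Step 9: prey: 0+0-0=0; pred: 6+0-3=3
Step 10: prey: 0+0-0=0; pred: 3+0-1=2
Step 11: prey: 0+0-0=0; pred: 2+0-1=1
Max prey = 41 at step 1

Answer: 41 1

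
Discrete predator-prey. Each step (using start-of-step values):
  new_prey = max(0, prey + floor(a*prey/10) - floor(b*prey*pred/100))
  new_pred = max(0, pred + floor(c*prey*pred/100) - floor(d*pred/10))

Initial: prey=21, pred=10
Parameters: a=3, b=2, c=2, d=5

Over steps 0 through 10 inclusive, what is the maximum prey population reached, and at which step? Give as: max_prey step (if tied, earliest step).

Answer: 39 7

Derivation:
Step 1: prey: 21+6-4=23; pred: 10+4-5=9
Step 2: prey: 23+6-4=25; pred: 9+4-4=9
Step 3: prey: 25+7-4=28; pred: 9+4-4=9
Step 4: prey: 28+8-5=31; pred: 9+5-4=10
Step 5: prey: 31+9-6=34; pred: 10+6-5=11
Step 6: prey: 34+10-7=37; pred: 11+7-5=13
Step 7: prey: 37+11-9=39; pred: 13+9-6=16
Step 8: prey: 39+11-12=38; pred: 16+12-8=20
Step 9: prey: 38+11-15=34; pred: 20+15-10=25
Step 10: prey: 34+10-17=27; pred: 25+17-12=30
Max prey = 39 at step 7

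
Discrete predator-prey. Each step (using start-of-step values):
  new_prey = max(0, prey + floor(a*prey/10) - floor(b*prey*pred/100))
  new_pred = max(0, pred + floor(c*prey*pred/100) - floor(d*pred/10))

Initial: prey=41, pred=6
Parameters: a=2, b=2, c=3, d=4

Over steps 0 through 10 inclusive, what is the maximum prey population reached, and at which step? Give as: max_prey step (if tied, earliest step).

Step 1: prey: 41+8-4=45; pred: 6+7-2=11
Step 2: prey: 45+9-9=45; pred: 11+14-4=21
Step 3: prey: 45+9-18=36; pred: 21+28-8=41
Step 4: prey: 36+7-29=14; pred: 41+44-16=69
Step 5: prey: 14+2-19=0; pred: 69+28-27=70
Step 6: prey: 0+0-0=0; pred: 70+0-28=42
Step 7: prey: 0+0-0=0; pred: 42+0-16=26
Step 8: prey: 0+0-0=0; pred: 26+0-10=16
Step 9: prey: 0+0-0=0; pred: 16+0-6=10
Step 10: prey: 0+0-0=0; pred: 10+0-4=6
Max prey = 45 at step 1

Answer: 45 1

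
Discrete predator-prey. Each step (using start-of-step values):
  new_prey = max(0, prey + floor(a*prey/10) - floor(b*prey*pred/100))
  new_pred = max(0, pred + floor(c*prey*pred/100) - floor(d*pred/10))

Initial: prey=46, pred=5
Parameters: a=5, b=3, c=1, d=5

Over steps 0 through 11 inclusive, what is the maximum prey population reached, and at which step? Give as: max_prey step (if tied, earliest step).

Answer: 162 5

Derivation:
Step 1: prey: 46+23-6=63; pred: 5+2-2=5
Step 2: prey: 63+31-9=85; pred: 5+3-2=6
Step 3: prey: 85+42-15=112; pred: 6+5-3=8
Step 4: prey: 112+56-26=142; pred: 8+8-4=12
Step 5: prey: 142+71-51=162; pred: 12+17-6=23
Step 6: prey: 162+81-111=132; pred: 23+37-11=49
Step 7: prey: 132+66-194=4; pred: 49+64-24=89
Step 8: prey: 4+2-10=0; pred: 89+3-44=48
Step 9: prey: 0+0-0=0; pred: 48+0-24=24
Step 10: prey: 0+0-0=0; pred: 24+0-12=12
Step 11: prey: 0+0-0=0; pred: 12+0-6=6
Max prey = 162 at step 5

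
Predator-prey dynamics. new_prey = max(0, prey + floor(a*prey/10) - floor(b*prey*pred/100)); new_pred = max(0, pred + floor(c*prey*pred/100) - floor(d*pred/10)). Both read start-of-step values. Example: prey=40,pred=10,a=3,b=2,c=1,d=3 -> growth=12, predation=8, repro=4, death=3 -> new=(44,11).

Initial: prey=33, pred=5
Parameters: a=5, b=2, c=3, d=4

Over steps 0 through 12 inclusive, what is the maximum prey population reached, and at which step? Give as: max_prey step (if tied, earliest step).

Step 1: prey: 33+16-3=46; pred: 5+4-2=7
Step 2: prey: 46+23-6=63; pred: 7+9-2=14
Step 3: prey: 63+31-17=77; pred: 14+26-5=35
Step 4: prey: 77+38-53=62; pred: 35+80-14=101
Step 5: prey: 62+31-125=0; pred: 101+187-40=248
Step 6: prey: 0+0-0=0; pred: 248+0-99=149
Step 7: prey: 0+0-0=0; pred: 149+0-59=90
Step 8: prey: 0+0-0=0; pred: 90+0-36=54
Step 9: prey: 0+0-0=0; pred: 54+0-21=33
Step 10: prey: 0+0-0=0; pred: 33+0-13=20
Step 11: prey: 0+0-0=0; pred: 20+0-8=12
Step 12: prey: 0+0-0=0; pred: 12+0-4=8
Max prey = 77 at step 3

Answer: 77 3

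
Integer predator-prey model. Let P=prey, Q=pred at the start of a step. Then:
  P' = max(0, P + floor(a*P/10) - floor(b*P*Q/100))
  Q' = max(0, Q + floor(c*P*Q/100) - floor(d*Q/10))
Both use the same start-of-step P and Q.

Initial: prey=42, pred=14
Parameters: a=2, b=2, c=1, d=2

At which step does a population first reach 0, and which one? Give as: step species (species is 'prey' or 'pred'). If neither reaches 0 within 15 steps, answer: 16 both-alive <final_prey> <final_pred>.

Answer: 16 both-alive 9 5

Derivation:
Step 1: prey: 42+8-11=39; pred: 14+5-2=17
Step 2: prey: 39+7-13=33; pred: 17+6-3=20
Step 3: prey: 33+6-13=26; pred: 20+6-4=22
Step 4: prey: 26+5-11=20; pred: 22+5-4=23
Step 5: prey: 20+4-9=15; pred: 23+4-4=23
Step 6: prey: 15+3-6=12; pred: 23+3-4=22
Step 7: prey: 12+2-5=9; pred: 22+2-4=20
Step 8: prey: 9+1-3=7; pred: 20+1-4=17
Step 9: prey: 7+1-2=6; pred: 17+1-3=15
Step 10: prey: 6+1-1=6; pred: 15+0-3=12
Step 11: prey: 6+1-1=6; pred: 12+0-2=10
Step 12: prey: 6+1-1=6; pred: 10+0-2=8
Step 13: prey: 6+1-0=7; pred: 8+0-1=7
Step 14: prey: 7+1-0=8; pred: 7+0-1=6
Step 15: prey: 8+1-0=9; pred: 6+0-1=5
No extinction within 15 steps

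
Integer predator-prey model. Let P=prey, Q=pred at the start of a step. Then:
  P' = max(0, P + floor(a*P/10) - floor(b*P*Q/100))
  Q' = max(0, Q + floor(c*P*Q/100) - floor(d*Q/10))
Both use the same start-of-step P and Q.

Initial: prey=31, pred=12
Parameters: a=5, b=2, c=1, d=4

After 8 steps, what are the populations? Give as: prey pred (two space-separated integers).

Step 1: prey: 31+15-7=39; pred: 12+3-4=11
Step 2: prey: 39+19-8=50; pred: 11+4-4=11
Step 3: prey: 50+25-11=64; pred: 11+5-4=12
Step 4: prey: 64+32-15=81; pred: 12+7-4=15
Step 5: prey: 81+40-24=97; pred: 15+12-6=21
Step 6: prey: 97+48-40=105; pred: 21+20-8=33
Step 7: prey: 105+52-69=88; pred: 33+34-13=54
Step 8: prey: 88+44-95=37; pred: 54+47-21=80

Answer: 37 80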